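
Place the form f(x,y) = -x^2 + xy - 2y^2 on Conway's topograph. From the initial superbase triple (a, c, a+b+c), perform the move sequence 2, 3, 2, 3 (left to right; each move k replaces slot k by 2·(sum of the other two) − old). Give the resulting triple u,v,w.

start (-1,-2,-2) = (f(1,0),f(0,1),f(1,1))
replace slot 2: 2·((-1)+(-2)) − (-2) = -4 → (-1,-4,-2)
replace slot 3: 2·((-1)+(-4)) − (-2) = -8 → (-1,-4,-8)
replace slot 2: 2·((-1)+(-8)) − (-4) = -14 → (-1,-14,-8)
replace slot 3: 2·((-1)+(-14)) − (-8) = -22 → (-1,-14,-22)

-1,-14,-22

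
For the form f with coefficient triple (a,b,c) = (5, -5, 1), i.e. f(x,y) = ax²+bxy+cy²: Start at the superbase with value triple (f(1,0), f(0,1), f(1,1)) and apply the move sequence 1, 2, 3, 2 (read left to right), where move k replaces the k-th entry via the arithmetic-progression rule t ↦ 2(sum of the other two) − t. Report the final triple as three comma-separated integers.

start (5,1,1) = (f(1,0),f(0,1),f(1,1))
replace slot 1: 2·(1+1) − 5 = -1 → (-1,1,1)
replace slot 2: 2·((-1)+1) − 1 = -1 → (-1,-1,1)
replace slot 3: 2·((-1)+(-1)) − 1 = -5 → (-1,-1,-5)
replace slot 2: 2·((-1)+(-5)) − (-1) = -11 → (-1,-11,-5)

-1,-11,-5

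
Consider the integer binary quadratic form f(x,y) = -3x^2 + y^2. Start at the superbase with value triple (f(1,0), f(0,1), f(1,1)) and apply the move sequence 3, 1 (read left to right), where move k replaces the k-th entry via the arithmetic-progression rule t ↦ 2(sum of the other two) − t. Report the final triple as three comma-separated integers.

start (-3,1,-2) = (f(1,0),f(0,1),f(1,1))
replace slot 3: 2·((-3)+1) − (-2) = -2 → (-3,1,-2)
replace slot 1: 2·(1+(-2)) − (-3) = 1 → (1,1,-2)

1,1,-2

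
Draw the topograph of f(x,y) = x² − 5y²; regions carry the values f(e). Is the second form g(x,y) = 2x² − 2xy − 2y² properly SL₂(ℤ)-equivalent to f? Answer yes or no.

D₁ = 20, D₂ = 20
river cycle of f (length 2): (1, 4, -1), (-1, 4, 1)
river cycle of g (length 2): (-2, 2, 2), (2, 2, -2)
cycles differ ⇒ inequivalent

no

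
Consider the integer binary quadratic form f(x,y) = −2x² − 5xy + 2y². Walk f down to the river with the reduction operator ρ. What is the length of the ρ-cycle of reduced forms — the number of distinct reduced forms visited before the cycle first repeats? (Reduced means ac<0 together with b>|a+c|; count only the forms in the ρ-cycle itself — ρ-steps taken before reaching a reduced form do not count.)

D = 41, ⌊√D⌋ = 6
descent: ρ → (2,5,-2)  [lands on river]
river: ρ → (-2,3,4)
river: ρ → (4,5,-1)
river: ρ → (-1,5,4)
river: ρ → (4,3,-2)
river: ρ → (-2,5,2)
river: ρ → (2,3,-4)
river: ρ → (-4,5,1)
river: ρ → (1,5,-4)
river: ρ → (-4,3,2)
ρ-cycle length = 10 (tail of 1 descent step not counted)

10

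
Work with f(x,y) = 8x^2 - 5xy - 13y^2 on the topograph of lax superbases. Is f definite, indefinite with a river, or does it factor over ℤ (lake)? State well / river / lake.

D = b²−4ac = (-5)² − 4·8·(-13) = 441
D = 21² is a perfect square ⇒ form factors over ℤ ⇒ lakes

lake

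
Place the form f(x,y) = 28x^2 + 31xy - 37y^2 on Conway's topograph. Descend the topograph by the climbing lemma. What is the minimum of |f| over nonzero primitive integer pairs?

river: ρ → (-37,43,22)
river: ρ → (22,45,-35)
river: ρ → (-35,25,32)
river: ρ → (32,39,-28)
river: ρ → (-28,17,43)
river: ρ → (43,69,-2)
river: ρ → (-2,71,8)
river: ρ → (8,57,-58)
river: ρ → (-58,59,7)
river: ρ → (7,67,-22)
river: ρ → (-22,65,10)
river: ρ → (10,55,-52)
river: ρ → (-52,49,13)
river: ρ → (13,55,-40)
river: ρ → (-40,25,28)
river: ρ → (28,31,-37)
closes: descent 0, river 16
min |a| on river = 2

2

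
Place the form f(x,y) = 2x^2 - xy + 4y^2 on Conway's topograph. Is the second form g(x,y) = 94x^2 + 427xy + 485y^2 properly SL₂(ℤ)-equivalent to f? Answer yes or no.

D₁ = -31, D₂ = -31
f: reduced (well bottom): (2,-1,4) with a≤c, −a<b≤a
g: translate: b→51 (≡427 mod 188), so (94,427,485)→(94,51,7)
g: flip: (94,51,7)→(7,-51,94)
g: translate: b→5 (≡-51 mod 14), so (7,-51,94)→(7,5,2)
g: flip: (7,5,2)→(2,-5,7)
g: translate: b→-1 (≡-5 mod 4), so (2,-5,7)→(2,-1,4)
g: reduced (well bottom): (2,-1,4) with a≤c, −a<b≤a
reduced forms (2, -1, 4) vs (2, -1, 4) ⇒ equivalent

yes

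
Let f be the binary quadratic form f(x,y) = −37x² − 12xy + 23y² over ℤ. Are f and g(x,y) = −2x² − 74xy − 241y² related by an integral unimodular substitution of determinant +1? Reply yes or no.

D₁ = 3548, D₂ = 3548
river cycle of f (length 12): (23, 58, -2), (-2, 58, 23), (23, 34, -26), (-26, 18, 31), (31, 44, -13), (-13, 34, 46), (46, 58, -1), (-1, 58, 46), (46, 34, -13), (-13, 44, 31), … (2 more)
river cycle of g (length 12): (-2, 58, 23), (23, 34, -26), (-26, 18, 31), (31, 44, -13), (-13, 34, 46), (46, 58, -1), (-1, 58, 46), (46, 34, -13), (-13, 44, 31), (31, 18, -26), … (2 more)
cycles coincide ⇒ equivalent

yes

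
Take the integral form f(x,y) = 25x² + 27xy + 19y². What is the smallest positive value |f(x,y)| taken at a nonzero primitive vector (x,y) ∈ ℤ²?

translate: b→-23 (≡27 mod 50), so (25,27,19)→(25,-23,17)
flip: (25,-23,17)→(17,23,25)
translate: b→-11 (≡23 mod 34), so (17,23,25)→(17,-11,19)
reduced (well bottom): (17,-11,19) with a≤c, −a<b≤a
well minimum = a = 17

17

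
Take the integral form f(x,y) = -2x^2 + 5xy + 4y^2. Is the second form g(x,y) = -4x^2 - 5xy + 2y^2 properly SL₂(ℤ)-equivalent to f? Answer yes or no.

D₁ = 57, D₂ = 57
river cycle of f (length 6): (4, 3, -3), (-3, 3, 4), (4, 5, -2), (-2, 7, 1), (1, 7, -2), (-2, 5, 4)
river cycle of g (length 6): (2, 5, -4), (-4, 3, 3), (3, 3, -4), (-4, 5, 2), (2, 7, -1), (-1, 7, 2)
cycles differ ⇒ inequivalent

no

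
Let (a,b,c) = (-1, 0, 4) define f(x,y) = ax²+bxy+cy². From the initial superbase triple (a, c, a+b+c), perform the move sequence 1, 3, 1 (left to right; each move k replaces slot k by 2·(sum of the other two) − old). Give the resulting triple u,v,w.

start (-1,4,3) = (f(1,0),f(0,1),f(1,1))
replace slot 1: 2·(4+3) − (-1) = 15 → (15,4,3)
replace slot 3: 2·(15+4) − 3 = 35 → (15,4,35)
replace slot 1: 2·(4+35) − 15 = 63 → (63,4,35)

63,4,35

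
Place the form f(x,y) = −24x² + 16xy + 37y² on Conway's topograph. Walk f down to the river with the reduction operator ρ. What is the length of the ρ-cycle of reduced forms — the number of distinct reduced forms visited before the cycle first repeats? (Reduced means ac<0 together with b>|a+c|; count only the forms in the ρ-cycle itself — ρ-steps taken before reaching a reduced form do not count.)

D = 3808, ⌊√D⌋ = 61
river: ρ → (37,58,-3)
river: ρ → (-3,56,56)
river: ρ → (56,56,-3)
river: ρ → (-3,58,37)
river: ρ → (37,16,-24)
river: ρ → (-24,32,29)
river: ρ → (29,26,-27)
river: ρ → (-27,28,28)
river: ρ → (28,28,-27)
river: ρ → (-27,26,29)
river: ρ → (29,32,-24)
river: ρ → (-24,16,37)
ρ-cycle length = 12 (tail of 0 descent steps not counted)

12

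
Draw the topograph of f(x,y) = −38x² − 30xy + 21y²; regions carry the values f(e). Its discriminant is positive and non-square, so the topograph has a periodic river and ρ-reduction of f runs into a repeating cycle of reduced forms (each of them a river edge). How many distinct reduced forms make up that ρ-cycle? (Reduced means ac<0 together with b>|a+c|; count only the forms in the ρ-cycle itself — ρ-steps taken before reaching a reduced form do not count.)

D = 4092, ⌊√D⌋ = 63
descent: ρ → (21,30,-38)  [lands on river]
river: ρ → (-38,46,13)
river: ρ → (13,58,-14)
river: ρ → (-14,54,21)
ρ-cycle length = 4 (tail of 1 descent step not counted)

4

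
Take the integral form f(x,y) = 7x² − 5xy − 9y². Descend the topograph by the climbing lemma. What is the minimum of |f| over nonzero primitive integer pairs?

descent: ρ → (-9,5,7)  [lands on river]
river: ρ → (7,9,-7)
river: ρ → (-7,5,9)
river: ρ → (9,13,-3)
river: ρ → (-3,11,13)
river: ρ → (13,15,-1)
river: ρ → (-1,15,13)
river: ρ → (13,11,-3)
river: ρ → (-3,13,9)
river: ρ → (9,5,-7)
river: ρ → (-7,9,7)
river: ρ → (7,5,-9)
river: ρ → (-9,13,3)
river: ρ → (3,11,-13)
river: ρ → (-13,15,1)
river: ρ → (1,15,-13)
river: ρ → (-13,11,3)
river: ρ → (3,13,-9)
closes: descent 1, river 18
min |a| on river = 1

1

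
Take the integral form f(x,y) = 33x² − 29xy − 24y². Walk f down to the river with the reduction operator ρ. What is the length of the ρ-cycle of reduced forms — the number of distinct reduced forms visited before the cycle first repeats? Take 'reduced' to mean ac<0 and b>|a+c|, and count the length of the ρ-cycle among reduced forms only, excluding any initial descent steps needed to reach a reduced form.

D = 4009, ⌊√D⌋ = 63
descent: ρ → (-24,29,33)  [lands on river]
river: ρ → (33,37,-20)
river: ρ → (-20,43,27)
river: ρ → (27,11,-36)
river: ρ → (-36,61,2)
river: ρ → (2,63,-5)
river: ρ → (-5,57,38)
river: ρ → (38,19,-24)
ρ-cycle length = 8 (tail of 1 descent step not counted)

8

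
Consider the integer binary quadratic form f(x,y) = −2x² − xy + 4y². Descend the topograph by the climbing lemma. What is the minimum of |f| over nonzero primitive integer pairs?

descent: ρ → (4,1,-2)
descent: ρ → (-2,3,3)  [lands on river]
river: ρ → (3,3,-2)
river: ρ → (-2,5,1)
river: ρ → (1,5,-2)
closes: descent 2, river 4
min |a| on river = 1

1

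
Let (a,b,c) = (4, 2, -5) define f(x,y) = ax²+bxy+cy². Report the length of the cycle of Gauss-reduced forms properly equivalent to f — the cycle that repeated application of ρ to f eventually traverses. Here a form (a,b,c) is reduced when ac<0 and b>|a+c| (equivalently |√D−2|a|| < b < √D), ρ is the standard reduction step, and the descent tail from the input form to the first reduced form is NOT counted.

D = 84, ⌊√D⌋ = 9
river: ρ → (-5,8,1)
river: ρ → (1,8,-5)
river: ρ → (-5,2,4)
river: ρ → (4,6,-3)
river: ρ → (-3,6,4)
river: ρ → (4,2,-5)
ρ-cycle length = 6 (tail of 0 descent steps not counted)

6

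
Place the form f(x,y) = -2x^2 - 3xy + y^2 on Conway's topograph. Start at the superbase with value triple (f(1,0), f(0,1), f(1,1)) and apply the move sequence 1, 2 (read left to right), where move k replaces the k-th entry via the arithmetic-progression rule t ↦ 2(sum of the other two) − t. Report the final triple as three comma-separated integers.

start (-2,1,-4) = (f(1,0),f(0,1),f(1,1))
replace slot 1: 2·(1+(-4)) − (-2) = -4 → (-4,1,-4)
replace slot 2: 2·((-4)+(-4)) − 1 = -17 → (-4,-17,-4)

-4,-17,-4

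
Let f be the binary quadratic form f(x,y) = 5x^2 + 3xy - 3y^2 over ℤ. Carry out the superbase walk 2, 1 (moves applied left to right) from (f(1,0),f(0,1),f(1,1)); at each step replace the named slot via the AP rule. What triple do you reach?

start (5,-3,5) = (f(1,0),f(0,1),f(1,1))
replace slot 2: 2·(5+5) − (-3) = 23 → (5,23,5)
replace slot 1: 2·(23+5) − 5 = 51 → (51,23,5)

51,23,5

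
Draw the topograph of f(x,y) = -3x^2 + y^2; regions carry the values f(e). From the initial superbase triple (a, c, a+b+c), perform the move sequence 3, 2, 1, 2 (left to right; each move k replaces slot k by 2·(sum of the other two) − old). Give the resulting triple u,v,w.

start (-3,1,-2) = (f(1,0),f(0,1),f(1,1))
replace slot 3: 2·((-3)+1) − (-2) = -2 → (-3,1,-2)
replace slot 2: 2·((-3)+(-2)) − 1 = -11 → (-3,-11,-2)
replace slot 1: 2·((-11)+(-2)) − (-3) = -23 → (-23,-11,-2)
replace slot 2: 2·((-23)+(-2)) − (-11) = -39 → (-23,-39,-2)

-23,-39,-2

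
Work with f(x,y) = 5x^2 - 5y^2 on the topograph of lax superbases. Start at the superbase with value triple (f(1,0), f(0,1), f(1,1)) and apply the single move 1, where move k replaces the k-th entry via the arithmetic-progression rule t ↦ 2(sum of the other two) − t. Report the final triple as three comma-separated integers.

start (5,-5,0) = (f(1,0),f(0,1),f(1,1))
replace slot 1: 2·((-5)+0) − 5 = -15 → (-15,-5,0)

-15,-5,0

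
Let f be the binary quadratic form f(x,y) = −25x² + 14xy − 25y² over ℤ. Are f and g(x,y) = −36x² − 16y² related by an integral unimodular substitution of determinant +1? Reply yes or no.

D₁ = -2304, D₂ = -2304
f is negative-definite; reduce −f:
−f: flip: (25,-14,25)→(25,14,25)
−f: reduced (well bottom): (25,14,25) with a≤c, −a<b≤a
flip sign back: reduced form of f is (-25,-14,-25)
g is negative-definite; reduce −g:
−g: flip: (36,0,16)→(16,0,36)
−g: reduced (well bottom): (16,0,36) with a≤c, −a<b≤a
flip sign back: reduced form of g is (-16,0,-36)
reduced forms (-25, -14, -25) vs (-16, 0, -36) ⇒ inequivalent

no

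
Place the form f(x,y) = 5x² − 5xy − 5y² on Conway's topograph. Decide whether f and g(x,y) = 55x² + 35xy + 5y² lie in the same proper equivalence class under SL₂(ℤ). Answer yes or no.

D₁ = 125, D₂ = 125
river cycle of f (length 2): (-5, 5, 5), (5, 5, -5)
river cycle of g (length 2): (5, 5, -5), (-5, 5, 5)
cycles coincide ⇒ equivalent

yes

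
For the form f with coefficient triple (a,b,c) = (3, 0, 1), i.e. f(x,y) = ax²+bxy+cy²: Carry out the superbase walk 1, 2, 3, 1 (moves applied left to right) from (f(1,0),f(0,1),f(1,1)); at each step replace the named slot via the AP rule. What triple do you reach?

start (3,1,4) = (f(1,0),f(0,1),f(1,1))
replace slot 1: 2·(1+4) − 3 = 7 → (7,1,4)
replace slot 2: 2·(7+4) − 1 = 21 → (7,21,4)
replace slot 3: 2·(7+21) − 4 = 52 → (7,21,52)
replace slot 1: 2·(21+52) − 7 = 139 → (139,21,52)

139,21,52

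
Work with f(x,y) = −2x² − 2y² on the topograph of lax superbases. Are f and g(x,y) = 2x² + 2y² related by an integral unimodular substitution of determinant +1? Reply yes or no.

D₁ = -16, D₂ = -16
f is negative-definite; reduce −f:
−f: reduced (well bottom): (2,0,2) with a≤c, −a<b≤a
flip sign back: reduced form of f is (-2,0,-2)
g: reduced (well bottom): (2,0,2) with a≤c, −a<b≤a
reduced forms (-2, 0, -2) vs (2, 0, 2) ⇒ inequivalent

no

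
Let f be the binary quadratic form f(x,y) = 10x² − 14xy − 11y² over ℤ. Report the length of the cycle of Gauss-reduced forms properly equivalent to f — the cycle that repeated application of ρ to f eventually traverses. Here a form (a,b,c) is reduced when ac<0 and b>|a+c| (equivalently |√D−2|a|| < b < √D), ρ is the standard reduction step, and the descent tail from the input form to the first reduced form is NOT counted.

D = 636, ⌊√D⌋ = 25
descent: ρ → (-11,14,10)  [lands on river]
river: ρ → (10,6,-15)
river: ρ → (-15,24,1)
river: ρ → (1,24,-15)
river: ρ → (-15,6,10)
river: ρ → (10,14,-11)
river: ρ → (-11,8,13)
river: ρ → (13,18,-6)
river: ρ → (-6,18,13)
river: ρ → (13,8,-11)
ρ-cycle length = 10 (tail of 1 descent step not counted)

10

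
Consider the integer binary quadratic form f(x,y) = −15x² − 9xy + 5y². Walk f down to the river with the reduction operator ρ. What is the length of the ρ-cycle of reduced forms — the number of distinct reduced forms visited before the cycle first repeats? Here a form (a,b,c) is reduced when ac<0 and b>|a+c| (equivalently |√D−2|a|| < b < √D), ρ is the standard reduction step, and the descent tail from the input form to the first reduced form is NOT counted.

D = 381, ⌊√D⌋ = 19
descent: ρ → (5,19,-1)  [lands on river]
river: ρ → (-1,19,5)
river: ρ → (5,11,-13)
river: ρ → (-13,15,3)
river: ρ → (3,15,-13)
river: ρ → (-13,11,5)
ρ-cycle length = 6 (tail of 1 descent step not counted)

6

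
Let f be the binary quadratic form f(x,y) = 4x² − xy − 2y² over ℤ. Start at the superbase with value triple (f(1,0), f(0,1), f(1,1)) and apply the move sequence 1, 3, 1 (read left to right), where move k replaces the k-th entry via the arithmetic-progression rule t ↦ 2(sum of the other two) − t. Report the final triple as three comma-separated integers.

start (4,-2,1) = (f(1,0),f(0,1),f(1,1))
replace slot 1: 2·((-2)+1) − 4 = -6 → (-6,-2,1)
replace slot 3: 2·((-6)+(-2)) − 1 = -17 → (-6,-2,-17)
replace slot 1: 2·((-2)+(-17)) − (-6) = -32 → (-32,-2,-17)

-32,-2,-17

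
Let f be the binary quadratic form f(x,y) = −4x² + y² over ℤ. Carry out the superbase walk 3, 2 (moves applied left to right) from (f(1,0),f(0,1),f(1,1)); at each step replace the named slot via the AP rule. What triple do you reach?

start (-4,1,-3) = (f(1,0),f(0,1),f(1,1))
replace slot 3: 2·((-4)+1) − (-3) = -3 → (-4,1,-3)
replace slot 2: 2·((-4)+(-3)) − 1 = -15 → (-4,-15,-3)

-4,-15,-3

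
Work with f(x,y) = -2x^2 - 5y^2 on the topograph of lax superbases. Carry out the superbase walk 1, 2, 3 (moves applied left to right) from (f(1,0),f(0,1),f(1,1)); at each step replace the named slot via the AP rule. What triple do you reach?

start (-2,-5,-7) = (f(1,0),f(0,1),f(1,1))
replace slot 1: 2·((-5)+(-7)) − (-2) = -22 → (-22,-5,-7)
replace slot 2: 2·((-22)+(-7)) − (-5) = -53 → (-22,-53,-7)
replace slot 3: 2·((-22)+(-53)) − (-7) = -143 → (-22,-53,-143)

-22,-53,-143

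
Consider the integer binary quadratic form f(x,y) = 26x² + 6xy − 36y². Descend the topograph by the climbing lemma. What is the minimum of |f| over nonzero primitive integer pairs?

descent: ρ → (-36,-6,26)
descent: ρ → (26,58,-4)  [lands on river]
river: ρ → (-4,54,54)
river: ρ → (54,54,-4)
river: ρ → (-4,58,26)
river: ρ → (26,46,-16)
river: ρ → (-16,50,20)
river: ρ → (20,30,-36)
river: ρ → (-36,42,14)
river: ρ → (14,42,-36)
river: ρ → (-36,30,20)
river: ρ → (20,50,-16)
river: ρ → (-16,46,26)
closes: descent 2, river 12
min |a| on river = 4

4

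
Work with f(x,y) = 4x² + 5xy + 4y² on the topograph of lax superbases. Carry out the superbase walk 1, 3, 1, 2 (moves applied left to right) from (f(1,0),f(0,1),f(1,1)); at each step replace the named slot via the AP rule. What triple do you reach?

start (4,4,13) = (f(1,0),f(0,1),f(1,1))
replace slot 1: 2·(4+13) − 4 = 30 → (30,4,13)
replace slot 3: 2·(30+4) − 13 = 55 → (30,4,55)
replace slot 1: 2·(4+55) − 30 = 88 → (88,4,55)
replace slot 2: 2·(88+55) − 4 = 282 → (88,282,55)

88,282,55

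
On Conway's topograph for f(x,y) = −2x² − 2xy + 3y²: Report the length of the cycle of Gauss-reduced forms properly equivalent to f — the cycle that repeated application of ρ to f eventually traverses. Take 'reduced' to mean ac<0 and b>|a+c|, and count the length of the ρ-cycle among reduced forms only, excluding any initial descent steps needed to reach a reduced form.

D = 28, ⌊√D⌋ = 5
descent: ρ → (3,2,-2)  [lands on river]
river: ρ → (-2,2,3)
river: ρ → (3,4,-1)
river: ρ → (-1,4,3)
ρ-cycle length = 4 (tail of 1 descent step not counted)

4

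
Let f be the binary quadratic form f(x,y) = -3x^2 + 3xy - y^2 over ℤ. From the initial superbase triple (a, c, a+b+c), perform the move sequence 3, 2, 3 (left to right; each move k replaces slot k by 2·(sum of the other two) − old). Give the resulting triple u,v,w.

start (-3,-1,-1) = (f(1,0),f(0,1),f(1,1))
replace slot 3: 2·((-3)+(-1)) − (-1) = -7 → (-3,-1,-7)
replace slot 2: 2·((-3)+(-7)) − (-1) = -19 → (-3,-19,-7)
replace slot 3: 2·((-3)+(-19)) − (-7) = -37 → (-3,-19,-37)

-3,-19,-37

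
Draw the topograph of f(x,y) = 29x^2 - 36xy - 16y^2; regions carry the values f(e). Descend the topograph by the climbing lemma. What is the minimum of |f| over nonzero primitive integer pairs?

descent: ρ → (-16,36,29)  [lands on river]
river: ρ → (29,22,-23)
river: ρ → (-23,24,28)
river: ρ → (28,32,-19)
river: ρ → (-19,44,16)
river: ρ → (16,52,-7)
river: ρ → (-7,46,37)
river: ρ → (37,28,-16)
closes: descent 1, river 8
min |a| on river = 7

7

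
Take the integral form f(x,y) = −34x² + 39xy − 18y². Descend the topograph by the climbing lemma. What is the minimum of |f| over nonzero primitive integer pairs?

translate: b→29 (≡-39 mod 68), so (34,-39,18)→(34,29,13)
flip: (34,29,13)→(13,-29,34)
translate: b→-3 (≡-29 mod 26), so (13,-29,34)→(13,-3,18)
reduced (well bottom): (13,-3,18) with a≤c, −a<b≤a
well minimum |f| = |-13| = 13 (negative-definite)

13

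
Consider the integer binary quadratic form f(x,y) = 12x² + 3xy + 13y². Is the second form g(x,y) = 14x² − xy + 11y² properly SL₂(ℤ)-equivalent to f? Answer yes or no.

D₁ = -615, D₂ = -615
f: reduced (well bottom): (12,3,13) with a≤c, −a<b≤a
g: flip: (14,-1,11)→(11,1,14)
g: reduced (well bottom): (11,1,14) with a≤c, −a<b≤a
reduced forms (12, 3, 13) vs (11, 1, 14) ⇒ inequivalent

no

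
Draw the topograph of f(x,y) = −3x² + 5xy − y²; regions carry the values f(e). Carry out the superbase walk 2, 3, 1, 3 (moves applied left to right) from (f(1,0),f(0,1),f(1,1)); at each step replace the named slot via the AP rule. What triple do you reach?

start (-3,-1,1) = (f(1,0),f(0,1),f(1,1))
replace slot 2: 2·((-3)+1) − (-1) = -3 → (-3,-3,1)
replace slot 3: 2·((-3)+(-3)) − 1 = -13 → (-3,-3,-13)
replace slot 1: 2·((-3)+(-13)) − (-3) = -29 → (-29,-3,-13)
replace slot 3: 2·((-29)+(-3)) − (-13) = -51 → (-29,-3,-51)

-29,-3,-51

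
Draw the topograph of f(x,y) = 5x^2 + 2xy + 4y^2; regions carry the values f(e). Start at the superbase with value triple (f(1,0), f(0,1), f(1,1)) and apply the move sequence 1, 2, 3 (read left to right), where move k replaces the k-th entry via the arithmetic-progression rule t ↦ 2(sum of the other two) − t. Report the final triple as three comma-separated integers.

start (5,4,11) = (f(1,0),f(0,1),f(1,1))
replace slot 1: 2·(4+11) − 5 = 25 → (25,4,11)
replace slot 2: 2·(25+11) − 4 = 68 → (25,68,11)
replace slot 3: 2·(25+68) − 11 = 175 → (25,68,175)

25,68,175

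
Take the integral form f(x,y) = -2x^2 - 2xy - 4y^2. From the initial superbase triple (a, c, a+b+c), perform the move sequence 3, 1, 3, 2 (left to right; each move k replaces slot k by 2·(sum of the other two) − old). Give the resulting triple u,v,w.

start (-2,-4,-8) = (f(1,0),f(0,1),f(1,1))
replace slot 3: 2·((-2)+(-4)) − (-8) = -4 → (-2,-4,-4)
replace slot 1: 2·((-4)+(-4)) − (-2) = -14 → (-14,-4,-4)
replace slot 3: 2·((-14)+(-4)) − (-4) = -32 → (-14,-4,-32)
replace slot 2: 2·((-14)+(-32)) − (-4) = -88 → (-14,-88,-32)

-14,-88,-32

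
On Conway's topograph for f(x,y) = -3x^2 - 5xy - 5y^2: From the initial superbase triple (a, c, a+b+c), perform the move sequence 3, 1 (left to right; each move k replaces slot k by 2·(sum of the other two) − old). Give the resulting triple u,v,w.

start (-3,-5,-13) = (f(1,0),f(0,1),f(1,1))
replace slot 3: 2·((-3)+(-5)) − (-13) = -3 → (-3,-5,-3)
replace slot 1: 2·((-5)+(-3)) − (-3) = -13 → (-13,-5,-3)

-13,-5,-3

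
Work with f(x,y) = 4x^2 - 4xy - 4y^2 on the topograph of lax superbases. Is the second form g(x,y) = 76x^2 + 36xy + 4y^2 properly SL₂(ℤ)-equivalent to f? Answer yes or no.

D₁ = 80, D₂ = 80
river cycle of f (length 2): (-4, 4, 4), (4, 4, -4)
river cycle of g (length 2): (4, 4, -4), (-4, 4, 4)
cycles coincide ⇒ equivalent

yes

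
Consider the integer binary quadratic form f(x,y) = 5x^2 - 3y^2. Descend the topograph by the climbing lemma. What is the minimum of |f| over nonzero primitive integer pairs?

descent: ρ → (-3,6,2)  [lands on river]
river: ρ → (2,6,-3)
closes: descent 1, river 2
min |a| on river = 2

2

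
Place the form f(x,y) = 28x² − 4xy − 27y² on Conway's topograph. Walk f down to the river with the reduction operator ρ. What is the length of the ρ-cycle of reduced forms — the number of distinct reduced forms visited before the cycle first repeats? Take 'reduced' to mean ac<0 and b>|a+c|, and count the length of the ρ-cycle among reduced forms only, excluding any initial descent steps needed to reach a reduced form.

D = 3040, ⌊√D⌋ = 55
descent: ρ → (-27,4,28)  [lands on river]
river: ρ → (28,52,-3)
river: ρ → (-3,50,45)
river: ρ → (45,40,-8)
river: ρ → (-8,40,45)
river: ρ → (45,50,-3)
river: ρ → (-3,52,28)
river: ρ → (28,4,-27)
river: ρ → (-27,50,5)
river: ρ → (5,50,-27)
ρ-cycle length = 10 (tail of 1 descent step not counted)

10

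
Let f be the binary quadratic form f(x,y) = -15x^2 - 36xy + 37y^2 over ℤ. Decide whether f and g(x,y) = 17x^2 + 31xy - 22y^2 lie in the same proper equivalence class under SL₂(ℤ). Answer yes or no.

D₁ = 3516, D₂ = 2457
discriminants differ ⇒ not SL₂(ℤ)-equivalent

no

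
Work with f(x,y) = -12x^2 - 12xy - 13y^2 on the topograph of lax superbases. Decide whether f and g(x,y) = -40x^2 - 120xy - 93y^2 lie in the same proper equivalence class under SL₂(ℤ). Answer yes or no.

D₁ = -480, D₂ = -480
f is negative-definite; reduce −f:
−f: reduced (well bottom): (12,12,13) with a≤c, −a<b≤a
flip sign back: reduced form of f is (-12,-12,-13)
g is negative-definite; reduce −g:
−g: translate: b→40 (≡120 mod 80), so (40,120,93)→(40,40,13)
−g: flip: (40,40,13)→(13,-40,40)
−g: translate: b→12 (≡-40 mod 26), so (13,-40,40)→(13,12,12)
−g: flip: (13,12,12)→(12,-12,13)
−g: translate: b→12 (≡-12 mod 24), so (12,-12,13)→(12,12,13)
−g: reduced (well bottom): (12,12,13) with a≤c, −a<b≤a
flip sign back: reduced form of g is (-12,-12,-13)
reduced forms (-12, -12, -13) vs (-12, -12, -13) ⇒ equivalent

yes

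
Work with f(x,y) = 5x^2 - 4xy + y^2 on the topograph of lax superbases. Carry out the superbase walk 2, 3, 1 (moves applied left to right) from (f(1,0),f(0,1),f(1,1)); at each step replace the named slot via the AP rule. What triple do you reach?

start (5,1,2) = (f(1,0),f(0,1),f(1,1))
replace slot 2: 2·(5+2) − 1 = 13 → (5,13,2)
replace slot 3: 2·(5+13) − 2 = 34 → (5,13,34)
replace slot 1: 2·(13+34) − 5 = 89 → (89,13,34)

89,13,34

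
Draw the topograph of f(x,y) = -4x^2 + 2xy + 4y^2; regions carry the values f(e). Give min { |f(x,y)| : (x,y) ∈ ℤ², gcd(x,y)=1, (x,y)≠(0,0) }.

river: ρ → (4,6,-2)
river: ρ → (-2,6,4)
river: ρ → (4,2,-4)
river: ρ → (-4,6,2)
river: ρ → (2,6,-4)
river: ρ → (-4,2,4)
closes: descent 0, river 6
min |a| on river = 2

2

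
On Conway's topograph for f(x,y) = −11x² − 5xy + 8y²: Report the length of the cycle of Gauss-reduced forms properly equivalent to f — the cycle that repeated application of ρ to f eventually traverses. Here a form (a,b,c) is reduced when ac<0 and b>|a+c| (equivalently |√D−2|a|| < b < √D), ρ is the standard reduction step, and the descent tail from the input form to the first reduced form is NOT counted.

D = 377, ⌊√D⌋ = 19
descent: ρ → (8,5,-11)  [lands on river]
river: ρ → (-11,17,2)
river: ρ → (2,19,-2)
river: ρ → (-2,17,11)
river: ρ → (11,5,-8)
river: ρ → (-8,11,8)
ρ-cycle length = 6 (tail of 1 descent step not counted)

6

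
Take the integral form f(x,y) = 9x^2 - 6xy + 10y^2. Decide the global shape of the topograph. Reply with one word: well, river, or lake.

D = b²−4ac = (-6)² − 4·9·10 = -324
D < 0 ⇒ definite ⇒ every region one sign ⇒ single well

well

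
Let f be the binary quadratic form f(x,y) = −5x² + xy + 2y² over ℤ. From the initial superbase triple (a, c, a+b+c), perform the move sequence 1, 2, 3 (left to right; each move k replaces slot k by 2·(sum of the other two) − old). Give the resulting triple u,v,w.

start (-5,2,-2) = (f(1,0),f(0,1),f(1,1))
replace slot 1: 2·(2+(-2)) − (-5) = 5 → (5,2,-2)
replace slot 2: 2·(5+(-2)) − 2 = 4 → (5,4,-2)
replace slot 3: 2·(5+4) − (-2) = 20 → (5,4,20)

5,4,20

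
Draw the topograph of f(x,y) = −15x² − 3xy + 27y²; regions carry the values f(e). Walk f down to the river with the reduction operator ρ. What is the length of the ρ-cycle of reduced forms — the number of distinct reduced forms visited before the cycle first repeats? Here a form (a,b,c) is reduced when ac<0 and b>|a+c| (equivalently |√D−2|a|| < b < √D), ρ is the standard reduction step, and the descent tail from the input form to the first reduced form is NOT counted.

D = 1629, ⌊√D⌋ = 40
descent: ρ → (27,3,-15)
descent: ρ → (-15,27,15)  [lands on river]
river: ρ → (15,33,-9)
river: ρ → (-9,39,3)
river: ρ → (3,39,-9)
river: ρ → (-9,33,15)
river: ρ → (15,27,-15)
river: ρ → (-15,33,9)
river: ρ → (9,39,-3)
river: ρ → (-3,39,9)
river: ρ → (9,33,-15)
ρ-cycle length = 10 (tail of 2 descent steps not counted)

10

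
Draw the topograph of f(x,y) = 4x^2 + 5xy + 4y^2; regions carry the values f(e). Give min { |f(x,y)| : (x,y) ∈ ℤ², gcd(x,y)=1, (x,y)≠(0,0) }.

translate: b→-3 (≡5 mod 8), so (4,5,4)→(4,-3,3)
flip: (4,-3,3)→(3,3,4)
reduced (well bottom): (3,3,4) with a≤c, −a<b≤a
well minimum = a = 3

3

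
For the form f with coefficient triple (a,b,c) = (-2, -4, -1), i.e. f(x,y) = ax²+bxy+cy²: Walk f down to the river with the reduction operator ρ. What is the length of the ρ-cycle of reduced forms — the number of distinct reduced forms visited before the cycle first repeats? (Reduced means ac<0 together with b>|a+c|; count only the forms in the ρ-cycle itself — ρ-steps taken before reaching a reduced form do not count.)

D = 8, ⌊√D⌋ = 2
descent: ρ → (-1,2,1)  [lands on river]
river: ρ → (1,2,-1)
ρ-cycle length = 2 (tail of 1 descent step not counted)

2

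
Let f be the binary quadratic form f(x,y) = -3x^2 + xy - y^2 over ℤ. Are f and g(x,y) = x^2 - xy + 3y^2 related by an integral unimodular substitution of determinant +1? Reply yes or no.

D₁ = -11, D₂ = -11
f is negative-definite; reduce −f:
−f: flip: (3,-1,1)→(1,1,3)
−f: reduced (well bottom): (1,1,3) with a≤c, −a<b≤a
flip sign back: reduced form of f is (-1,-1,-3)
g: translate: b→1 (≡-1 mod 2), so (1,-1,3)→(1,1,3)
g: reduced (well bottom): (1,1,3) with a≤c, −a<b≤a
reduced forms (-1, -1, -3) vs (1, 1, 3) ⇒ inequivalent

no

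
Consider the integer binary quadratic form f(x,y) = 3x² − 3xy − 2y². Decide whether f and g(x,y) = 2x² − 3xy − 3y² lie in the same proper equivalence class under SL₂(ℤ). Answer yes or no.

D₁ = 33, D₂ = 33
river cycle of f (length 4): (-2, 3, 3), (3, 3, -2), (-2, 5, 1), (1, 5, -2)
river cycle of g (length 4): (-3, 3, 2), (2, 5, -1), (-1, 5, 2), (2, 3, -3)
cycles differ ⇒ inequivalent

no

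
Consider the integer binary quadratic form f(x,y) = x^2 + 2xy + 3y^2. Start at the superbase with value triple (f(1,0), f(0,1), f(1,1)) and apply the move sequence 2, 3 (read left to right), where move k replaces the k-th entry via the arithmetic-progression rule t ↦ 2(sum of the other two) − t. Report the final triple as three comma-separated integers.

start (1,3,6) = (f(1,0),f(0,1),f(1,1))
replace slot 2: 2·(1+6) − 3 = 11 → (1,11,6)
replace slot 3: 2·(1+11) − 6 = 18 → (1,11,18)

1,11,18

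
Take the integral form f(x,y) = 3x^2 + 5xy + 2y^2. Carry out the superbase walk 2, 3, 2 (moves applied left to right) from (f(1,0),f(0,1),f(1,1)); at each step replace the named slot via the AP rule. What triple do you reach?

start (3,2,10) = (f(1,0),f(0,1),f(1,1))
replace slot 2: 2·(3+10) − 2 = 24 → (3,24,10)
replace slot 3: 2·(3+24) − 10 = 44 → (3,24,44)
replace slot 2: 2·(3+44) − 24 = 70 → (3,70,44)

3,70,44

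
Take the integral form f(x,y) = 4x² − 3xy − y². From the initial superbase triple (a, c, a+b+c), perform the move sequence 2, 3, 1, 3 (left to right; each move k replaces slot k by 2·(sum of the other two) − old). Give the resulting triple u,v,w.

start (4,-1,0) = (f(1,0),f(0,1),f(1,1))
replace slot 2: 2·(4+0) − (-1) = 9 → (4,9,0)
replace slot 3: 2·(4+9) − 0 = 26 → (4,9,26)
replace slot 1: 2·(9+26) − 4 = 66 → (66,9,26)
replace slot 3: 2·(66+9) − 26 = 124 → (66,9,124)

66,9,124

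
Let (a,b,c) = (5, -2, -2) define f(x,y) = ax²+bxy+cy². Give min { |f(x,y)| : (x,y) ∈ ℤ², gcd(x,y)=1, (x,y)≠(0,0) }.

descent: ρ → (-2,6,1)  [lands on river]
river: ρ → (1,6,-2)
closes: descent 1, river 2
min |a| on river = 1

1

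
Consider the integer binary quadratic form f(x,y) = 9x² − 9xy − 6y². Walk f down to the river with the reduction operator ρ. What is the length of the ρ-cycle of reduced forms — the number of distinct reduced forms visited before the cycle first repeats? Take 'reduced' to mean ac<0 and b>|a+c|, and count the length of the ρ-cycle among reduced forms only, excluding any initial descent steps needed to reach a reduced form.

D = 297, ⌊√D⌋ = 17
descent: ρ → (-6,9,9)  [lands on river]
river: ρ → (9,9,-6)
river: ρ → (-6,15,3)
river: ρ → (3,15,-6)
ρ-cycle length = 4 (tail of 1 descent step not counted)

4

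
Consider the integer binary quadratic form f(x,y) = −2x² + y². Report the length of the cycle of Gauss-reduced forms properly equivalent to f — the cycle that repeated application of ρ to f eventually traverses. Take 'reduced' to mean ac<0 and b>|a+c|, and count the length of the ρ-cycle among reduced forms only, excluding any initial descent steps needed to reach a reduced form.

D = 8, ⌊√D⌋ = 2
descent: ρ → (1,2,-1)  [lands on river]
river: ρ → (-1,2,1)
ρ-cycle length = 2 (tail of 1 descent step not counted)

2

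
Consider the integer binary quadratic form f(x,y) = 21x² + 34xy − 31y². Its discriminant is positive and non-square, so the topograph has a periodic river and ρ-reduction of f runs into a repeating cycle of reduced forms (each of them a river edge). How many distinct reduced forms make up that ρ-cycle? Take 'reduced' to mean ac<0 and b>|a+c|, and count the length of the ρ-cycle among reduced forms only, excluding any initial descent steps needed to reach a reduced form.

D = 3760, ⌊√D⌋ = 61
river: ρ → (-31,28,24)
river: ρ → (24,20,-35)
river: ρ → (-35,50,9)
river: ρ → (9,58,-11)
river: ρ → (-11,52,24)
river: ρ → (24,44,-19)
river: ρ → (-19,32,36)
river: ρ → (36,40,-15)
river: ρ → (-15,50,21)
river: ρ → (21,34,-31)
ρ-cycle length = 10 (tail of 0 descent steps not counted)

10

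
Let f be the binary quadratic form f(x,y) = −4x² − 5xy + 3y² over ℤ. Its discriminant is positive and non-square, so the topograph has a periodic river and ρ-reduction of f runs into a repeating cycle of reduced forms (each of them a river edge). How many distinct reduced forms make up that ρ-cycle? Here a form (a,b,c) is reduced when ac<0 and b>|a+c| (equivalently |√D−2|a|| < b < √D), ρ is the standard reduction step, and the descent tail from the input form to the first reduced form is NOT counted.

D = 73, ⌊√D⌋ = 8
descent: ρ → (3,5,-4)  [lands on river]
river: ρ → (-4,3,4)
river: ρ → (4,5,-3)
river: ρ → (-3,7,2)
river: ρ → (2,5,-6)
river: ρ → (-6,7,1)
river: ρ → (1,7,-6)
river: ρ → (-6,5,2)
river: ρ → (2,7,-3)
river: ρ → (-3,5,4)
river: ρ → (4,3,-4)
river: ρ → (-4,5,3)
river: ρ → (3,7,-2)
river: ρ → (-2,5,6)
river: ρ → (6,7,-1)
river: ρ → (-1,7,6)
river: ρ → (6,5,-2)
river: ρ → (-2,7,3)
ρ-cycle length = 18 (tail of 1 descent step not counted)

18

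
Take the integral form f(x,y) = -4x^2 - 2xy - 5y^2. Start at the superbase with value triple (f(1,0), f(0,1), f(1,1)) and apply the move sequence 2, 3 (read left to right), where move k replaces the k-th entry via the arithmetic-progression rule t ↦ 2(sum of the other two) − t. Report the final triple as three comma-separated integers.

start (-4,-5,-11) = (f(1,0),f(0,1),f(1,1))
replace slot 2: 2·((-4)+(-11)) − (-5) = -25 → (-4,-25,-11)
replace slot 3: 2·((-4)+(-25)) − (-11) = -47 → (-4,-25,-47)

-4,-25,-47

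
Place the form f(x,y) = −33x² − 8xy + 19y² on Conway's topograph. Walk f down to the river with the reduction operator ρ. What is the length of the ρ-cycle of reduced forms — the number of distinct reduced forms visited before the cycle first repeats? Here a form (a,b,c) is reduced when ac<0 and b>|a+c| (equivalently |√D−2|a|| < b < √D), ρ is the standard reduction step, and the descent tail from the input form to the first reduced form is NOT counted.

D = 2572, ⌊√D⌋ = 50
descent: ρ → (19,46,-6)  [lands on river]
river: ρ → (-6,50,3)
river: ρ → (3,46,-38)
river: ρ → (-38,30,11)
river: ρ → (11,36,-29)
river: ρ → (-29,22,18)
river: ρ → (18,50,-1)
river: ρ → (-1,50,18)
river: ρ → (18,22,-29)
river: ρ → (-29,36,11)
river: ρ → (11,30,-38)
river: ρ → (-38,46,3)
river: ρ → (3,50,-6)
river: ρ → (-6,46,19)
river: ρ → (19,30,-22)
river: ρ → (-22,14,27)
river: ρ → (27,40,-9)
river: ρ → (-9,50,2)
river: ρ → (2,50,-9)
river: ρ → (-9,40,27)
river: ρ → (27,14,-22)
river: ρ → (-22,30,19)
ρ-cycle length = 22 (tail of 1 descent step not counted)

22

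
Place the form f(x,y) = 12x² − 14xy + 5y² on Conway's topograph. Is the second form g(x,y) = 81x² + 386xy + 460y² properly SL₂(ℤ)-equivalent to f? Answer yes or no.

D₁ = -44, D₂ = -44
f: translate: b→10 (≡-14 mod 24), so (12,-14,5)→(12,10,3)
f: flip: (12,10,3)→(3,-10,12)
f: translate: b→2 (≡-10 mod 6), so (3,-10,12)→(3,2,4)
f: reduced (well bottom): (3,2,4) with a≤c, −a<b≤a
g: translate: b→62 (≡386 mod 162), so (81,386,460)→(81,62,12)
g: flip: (81,62,12)→(12,-62,81)
g: translate: b→10 (≡-62 mod 24), so (12,-62,81)→(12,10,3)
g: flip: (12,10,3)→(3,-10,12)
g: translate: b→2 (≡-10 mod 6), so (3,-10,12)→(3,2,4)
g: reduced (well bottom): (3,2,4) with a≤c, −a<b≤a
reduced forms (3, 2, 4) vs (3, 2, 4) ⇒ equivalent

yes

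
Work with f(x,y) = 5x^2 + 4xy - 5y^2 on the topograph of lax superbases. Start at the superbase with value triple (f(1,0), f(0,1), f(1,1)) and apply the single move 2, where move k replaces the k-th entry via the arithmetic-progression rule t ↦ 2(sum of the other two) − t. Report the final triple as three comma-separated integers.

start (5,-5,4) = (f(1,0),f(0,1),f(1,1))
replace slot 2: 2·(5+4) − (-5) = 23 → (5,23,4)

5,23,4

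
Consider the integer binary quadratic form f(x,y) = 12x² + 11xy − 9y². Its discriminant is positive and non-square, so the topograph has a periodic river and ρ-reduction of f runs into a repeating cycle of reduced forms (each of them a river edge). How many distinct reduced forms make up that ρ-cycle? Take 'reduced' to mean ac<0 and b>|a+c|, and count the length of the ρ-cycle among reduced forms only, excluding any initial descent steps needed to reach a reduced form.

D = 553, ⌊√D⌋ = 23
river: ρ → (-9,7,14)
river: ρ → (14,21,-2)
river: ρ → (-2,23,3)
river: ρ → (3,19,-16)
river: ρ → (-16,13,6)
river: ρ → (6,23,-1)
river: ρ → (-1,23,6)
river: ρ → (6,13,-16)
river: ρ → (-16,19,3)
river: ρ → (3,23,-2)
river: ρ → (-2,21,14)
river: ρ → (14,7,-9)
river: ρ → (-9,11,12)
river: ρ → (12,13,-8)
river: ρ → (-8,19,6)
river: ρ → (6,17,-11)
river: ρ → (-11,5,12)
river: ρ → (12,19,-4)
river: ρ → (-4,21,7)
river: ρ → (7,21,-4)
river: ρ → (-4,19,12)
river: ρ → (12,5,-11)
river: ρ → (-11,17,6)
river: ρ → (6,19,-8)
river: ρ → (-8,13,12)
river: ρ → (12,11,-9)
ρ-cycle length = 26 (tail of 0 descent steps not counted)

26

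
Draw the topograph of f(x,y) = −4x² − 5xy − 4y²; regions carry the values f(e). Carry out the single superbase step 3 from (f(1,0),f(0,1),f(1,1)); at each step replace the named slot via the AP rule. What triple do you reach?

start (-4,-4,-13) = (f(1,0),f(0,1),f(1,1))
replace slot 3: 2·((-4)+(-4)) − (-13) = -3 → (-4,-4,-3)

-4,-4,-3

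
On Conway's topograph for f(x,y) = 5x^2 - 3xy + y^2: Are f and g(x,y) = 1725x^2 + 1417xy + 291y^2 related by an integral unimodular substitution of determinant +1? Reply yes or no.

D₁ = -11, D₂ = -11
f: flip: (5,-3,1)→(1,3,5)
f: translate: b→1 (≡3 mod 2), so (1,3,5)→(1,1,3)
f: reduced (well bottom): (1,1,3) with a≤c, −a<b≤a
g: flip: (1725,1417,291)→(291,-1417,1725)
g: translate: b→-253 (≡-1417 mod 582), so (291,-1417,1725)→(291,-253,55)
g: flip: (291,-253,55)→(55,253,291)
g: translate: b→33 (≡253 mod 110), so (55,253,291)→(55,33,5)
g: flip: (55,33,5)→(5,-33,55)
g: translate: b→-3 (≡-33 mod 10), so (5,-33,55)→(5,-3,1)
g: flip: (5,-3,1)→(1,3,5)
g: translate: b→1 (≡3 mod 2), so (1,3,5)→(1,1,3)
g: reduced (well bottom): (1,1,3) with a≤c, −a<b≤a
reduced forms (1, 1, 3) vs (1, 1, 3) ⇒ equivalent

yes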